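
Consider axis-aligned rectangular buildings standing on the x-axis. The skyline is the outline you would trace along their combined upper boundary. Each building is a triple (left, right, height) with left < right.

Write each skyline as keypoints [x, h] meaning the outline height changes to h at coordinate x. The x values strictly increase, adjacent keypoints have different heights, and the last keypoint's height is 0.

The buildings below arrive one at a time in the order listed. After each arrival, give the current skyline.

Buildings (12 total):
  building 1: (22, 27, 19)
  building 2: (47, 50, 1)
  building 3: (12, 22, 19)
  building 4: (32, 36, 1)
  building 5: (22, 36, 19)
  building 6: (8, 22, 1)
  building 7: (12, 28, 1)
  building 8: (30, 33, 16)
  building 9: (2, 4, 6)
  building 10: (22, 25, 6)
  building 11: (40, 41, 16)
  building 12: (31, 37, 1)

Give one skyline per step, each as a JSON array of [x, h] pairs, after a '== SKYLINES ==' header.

== SKYLINES ==
[[22,19],[27,0]]
[[22,19],[27,0],[47,1],[50,0]]
[[12,19],[27,0],[47,1],[50,0]]
[[12,19],[27,0],[32,1],[36,0],[47,1],[50,0]]
[[12,19],[36,0],[47,1],[50,0]]
[[8,1],[12,19],[36,0],[47,1],[50,0]]
[[8,1],[12,19],[36,0],[47,1],[50,0]]
[[8,1],[12,19],[36,0],[47,1],[50,0]]
[[2,6],[4,0],[8,1],[12,19],[36,0],[47,1],[50,0]]
[[2,6],[4,0],[8,1],[12,19],[36,0],[47,1],[50,0]]
[[2,6],[4,0],[8,1],[12,19],[36,0],[40,16],[41,0],[47,1],[50,0]]
[[2,6],[4,0],[8,1],[12,19],[36,1],[37,0],[40,16],[41,0],[47,1],[50,0]]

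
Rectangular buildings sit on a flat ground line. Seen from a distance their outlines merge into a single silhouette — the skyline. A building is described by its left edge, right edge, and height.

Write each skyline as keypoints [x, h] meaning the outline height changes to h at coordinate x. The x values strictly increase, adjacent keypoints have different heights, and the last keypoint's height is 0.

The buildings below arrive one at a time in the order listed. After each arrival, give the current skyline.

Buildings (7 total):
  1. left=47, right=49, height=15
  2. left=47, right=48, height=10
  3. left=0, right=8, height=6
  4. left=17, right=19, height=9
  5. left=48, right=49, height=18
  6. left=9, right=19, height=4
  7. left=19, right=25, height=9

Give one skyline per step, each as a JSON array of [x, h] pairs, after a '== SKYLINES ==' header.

== SKYLINES ==
[[47,15],[49,0]]
[[47,15],[49,0]]
[[0,6],[8,0],[47,15],[49,0]]
[[0,6],[8,0],[17,9],[19,0],[47,15],[49,0]]
[[0,6],[8,0],[17,9],[19,0],[47,15],[48,18],[49,0]]
[[0,6],[8,0],[9,4],[17,9],[19,0],[47,15],[48,18],[49,0]]
[[0,6],[8,0],[9,4],[17,9],[25,0],[47,15],[48,18],[49,0]]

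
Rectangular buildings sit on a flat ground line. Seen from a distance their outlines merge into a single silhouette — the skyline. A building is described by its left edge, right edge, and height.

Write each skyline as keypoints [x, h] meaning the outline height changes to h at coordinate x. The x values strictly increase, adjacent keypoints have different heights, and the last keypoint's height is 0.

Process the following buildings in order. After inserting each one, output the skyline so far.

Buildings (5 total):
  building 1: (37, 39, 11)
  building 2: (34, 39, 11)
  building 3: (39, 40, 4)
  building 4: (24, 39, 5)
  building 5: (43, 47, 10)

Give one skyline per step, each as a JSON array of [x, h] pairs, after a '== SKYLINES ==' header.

== SKYLINES ==
[[37,11],[39,0]]
[[34,11],[39,0]]
[[34,11],[39,4],[40,0]]
[[24,5],[34,11],[39,4],[40,0]]
[[24,5],[34,11],[39,4],[40,0],[43,10],[47,0]]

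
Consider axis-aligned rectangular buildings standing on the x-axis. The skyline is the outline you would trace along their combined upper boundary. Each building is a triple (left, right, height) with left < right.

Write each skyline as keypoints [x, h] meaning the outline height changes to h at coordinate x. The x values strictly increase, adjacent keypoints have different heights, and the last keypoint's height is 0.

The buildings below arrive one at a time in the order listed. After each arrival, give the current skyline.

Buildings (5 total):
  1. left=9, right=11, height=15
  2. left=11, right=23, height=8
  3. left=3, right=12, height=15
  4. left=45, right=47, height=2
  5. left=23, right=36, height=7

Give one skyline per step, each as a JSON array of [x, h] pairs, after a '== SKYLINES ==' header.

== SKYLINES ==
[[9,15],[11,0]]
[[9,15],[11,8],[23,0]]
[[3,15],[12,8],[23,0]]
[[3,15],[12,8],[23,0],[45,2],[47,0]]
[[3,15],[12,8],[23,7],[36,0],[45,2],[47,0]]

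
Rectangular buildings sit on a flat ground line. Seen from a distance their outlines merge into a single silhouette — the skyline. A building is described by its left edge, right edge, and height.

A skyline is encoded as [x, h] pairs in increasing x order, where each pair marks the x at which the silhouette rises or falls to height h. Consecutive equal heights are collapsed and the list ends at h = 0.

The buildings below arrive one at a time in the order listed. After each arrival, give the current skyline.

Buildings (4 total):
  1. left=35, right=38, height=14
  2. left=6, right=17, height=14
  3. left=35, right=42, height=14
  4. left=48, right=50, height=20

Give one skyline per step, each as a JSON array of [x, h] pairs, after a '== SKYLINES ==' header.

== SKYLINES ==
[[35,14],[38,0]]
[[6,14],[17,0],[35,14],[38,0]]
[[6,14],[17,0],[35,14],[42,0]]
[[6,14],[17,0],[35,14],[42,0],[48,20],[50,0]]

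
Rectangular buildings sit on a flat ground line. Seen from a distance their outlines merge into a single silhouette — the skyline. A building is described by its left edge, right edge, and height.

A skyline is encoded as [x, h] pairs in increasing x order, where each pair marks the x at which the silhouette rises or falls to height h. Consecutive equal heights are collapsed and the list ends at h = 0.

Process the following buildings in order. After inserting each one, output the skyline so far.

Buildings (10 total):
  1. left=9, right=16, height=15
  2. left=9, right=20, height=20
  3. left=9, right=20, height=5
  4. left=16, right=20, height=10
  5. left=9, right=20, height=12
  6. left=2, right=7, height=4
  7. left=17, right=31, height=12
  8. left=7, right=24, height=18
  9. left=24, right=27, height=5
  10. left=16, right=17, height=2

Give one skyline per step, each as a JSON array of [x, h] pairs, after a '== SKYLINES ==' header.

== SKYLINES ==
[[9,15],[16,0]]
[[9,20],[20,0]]
[[9,20],[20,0]]
[[9,20],[20,0]]
[[9,20],[20,0]]
[[2,4],[7,0],[9,20],[20,0]]
[[2,4],[7,0],[9,20],[20,12],[31,0]]
[[2,4],[7,18],[9,20],[20,18],[24,12],[31,0]]
[[2,4],[7,18],[9,20],[20,18],[24,12],[31,0]]
[[2,4],[7,18],[9,20],[20,18],[24,12],[31,0]]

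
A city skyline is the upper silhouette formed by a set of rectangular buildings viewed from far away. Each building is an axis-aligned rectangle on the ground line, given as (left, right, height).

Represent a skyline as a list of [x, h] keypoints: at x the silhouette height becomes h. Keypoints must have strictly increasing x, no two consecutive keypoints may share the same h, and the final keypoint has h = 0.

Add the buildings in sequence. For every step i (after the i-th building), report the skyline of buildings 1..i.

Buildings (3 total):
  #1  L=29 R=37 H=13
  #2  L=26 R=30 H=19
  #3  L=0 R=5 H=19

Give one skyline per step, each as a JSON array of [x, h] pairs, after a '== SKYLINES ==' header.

== SKYLINES ==
[[29,13],[37,0]]
[[26,19],[30,13],[37,0]]
[[0,19],[5,0],[26,19],[30,13],[37,0]]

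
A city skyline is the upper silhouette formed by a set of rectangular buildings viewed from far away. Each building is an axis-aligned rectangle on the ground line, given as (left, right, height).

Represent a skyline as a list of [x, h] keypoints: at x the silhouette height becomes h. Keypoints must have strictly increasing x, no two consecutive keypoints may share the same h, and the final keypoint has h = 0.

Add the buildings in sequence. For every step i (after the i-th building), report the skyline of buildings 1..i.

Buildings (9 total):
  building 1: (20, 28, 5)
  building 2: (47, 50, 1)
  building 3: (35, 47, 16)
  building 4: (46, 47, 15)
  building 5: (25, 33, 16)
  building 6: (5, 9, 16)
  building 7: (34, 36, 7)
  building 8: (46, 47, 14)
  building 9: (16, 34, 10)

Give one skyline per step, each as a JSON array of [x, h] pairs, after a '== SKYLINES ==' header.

== SKYLINES ==
[[20,5],[28,0]]
[[20,5],[28,0],[47,1],[50,0]]
[[20,5],[28,0],[35,16],[47,1],[50,0]]
[[20,5],[28,0],[35,16],[47,1],[50,0]]
[[20,5],[25,16],[33,0],[35,16],[47,1],[50,0]]
[[5,16],[9,0],[20,5],[25,16],[33,0],[35,16],[47,1],[50,0]]
[[5,16],[9,0],[20,5],[25,16],[33,0],[34,7],[35,16],[47,1],[50,0]]
[[5,16],[9,0],[20,5],[25,16],[33,0],[34,7],[35,16],[47,1],[50,0]]
[[5,16],[9,0],[16,10],[25,16],[33,10],[34,7],[35,16],[47,1],[50,0]]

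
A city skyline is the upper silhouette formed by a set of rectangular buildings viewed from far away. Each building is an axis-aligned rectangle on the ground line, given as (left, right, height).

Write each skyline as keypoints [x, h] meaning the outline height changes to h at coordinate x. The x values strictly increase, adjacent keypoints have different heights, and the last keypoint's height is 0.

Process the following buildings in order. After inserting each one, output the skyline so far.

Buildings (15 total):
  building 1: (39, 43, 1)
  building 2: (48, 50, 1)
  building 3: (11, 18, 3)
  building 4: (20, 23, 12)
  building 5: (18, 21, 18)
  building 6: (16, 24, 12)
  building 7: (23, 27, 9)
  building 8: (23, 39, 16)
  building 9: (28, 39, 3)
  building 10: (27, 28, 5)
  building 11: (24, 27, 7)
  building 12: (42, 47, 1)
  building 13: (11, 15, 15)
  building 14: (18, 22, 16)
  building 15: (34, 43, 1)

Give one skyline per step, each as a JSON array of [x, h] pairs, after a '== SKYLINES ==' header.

== SKYLINES ==
[[39,1],[43,0]]
[[39,1],[43,0],[48,1],[50,0]]
[[11,3],[18,0],[39,1],[43,0],[48,1],[50,0]]
[[11,3],[18,0],[20,12],[23,0],[39,1],[43,0],[48,1],[50,0]]
[[11,3],[18,18],[21,12],[23,0],[39,1],[43,0],[48,1],[50,0]]
[[11,3],[16,12],[18,18],[21,12],[24,0],[39,1],[43,0],[48,1],[50,0]]
[[11,3],[16,12],[18,18],[21,12],[24,9],[27,0],[39,1],[43,0],[48,1],[50,0]]
[[11,3],[16,12],[18,18],[21,12],[23,16],[39,1],[43,0],[48,1],[50,0]]
[[11,3],[16,12],[18,18],[21,12],[23,16],[39,1],[43,0],[48,1],[50,0]]
[[11,3],[16,12],[18,18],[21,12],[23,16],[39,1],[43,0],[48,1],[50,0]]
[[11,3],[16,12],[18,18],[21,12],[23,16],[39,1],[43,0],[48,1],[50,0]]
[[11,3],[16,12],[18,18],[21,12],[23,16],[39,1],[47,0],[48,1],[50,0]]
[[11,15],[15,3],[16,12],[18,18],[21,12],[23,16],[39,1],[47,0],[48,1],[50,0]]
[[11,15],[15,3],[16,12],[18,18],[21,16],[22,12],[23,16],[39,1],[47,0],[48,1],[50,0]]
[[11,15],[15,3],[16,12],[18,18],[21,16],[22,12],[23,16],[39,1],[47,0],[48,1],[50,0]]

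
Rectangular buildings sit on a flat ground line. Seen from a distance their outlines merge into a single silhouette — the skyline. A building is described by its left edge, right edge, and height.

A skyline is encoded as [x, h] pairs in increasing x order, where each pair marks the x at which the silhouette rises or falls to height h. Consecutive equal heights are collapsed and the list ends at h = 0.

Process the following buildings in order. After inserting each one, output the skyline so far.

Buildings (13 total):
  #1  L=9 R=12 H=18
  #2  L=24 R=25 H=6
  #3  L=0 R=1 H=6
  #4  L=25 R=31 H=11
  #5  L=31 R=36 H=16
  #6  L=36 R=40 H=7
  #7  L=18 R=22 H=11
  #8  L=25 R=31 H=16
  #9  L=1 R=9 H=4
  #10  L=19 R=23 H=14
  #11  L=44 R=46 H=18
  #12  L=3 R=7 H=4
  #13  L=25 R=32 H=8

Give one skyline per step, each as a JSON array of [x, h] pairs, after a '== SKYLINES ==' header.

== SKYLINES ==
[[9,18],[12,0]]
[[9,18],[12,0],[24,6],[25,0]]
[[0,6],[1,0],[9,18],[12,0],[24,6],[25,0]]
[[0,6],[1,0],[9,18],[12,0],[24,6],[25,11],[31,0]]
[[0,6],[1,0],[9,18],[12,0],[24,6],[25,11],[31,16],[36,0]]
[[0,6],[1,0],[9,18],[12,0],[24,6],[25,11],[31,16],[36,7],[40,0]]
[[0,6],[1,0],[9,18],[12,0],[18,11],[22,0],[24,6],[25,11],[31,16],[36,7],[40,0]]
[[0,6],[1,0],[9,18],[12,0],[18,11],[22,0],[24,6],[25,16],[36,7],[40,0]]
[[0,6],[1,4],[9,18],[12,0],[18,11],[22,0],[24,6],[25,16],[36,7],[40,0]]
[[0,6],[1,4],[9,18],[12,0],[18,11],[19,14],[23,0],[24,6],[25,16],[36,7],[40,0]]
[[0,6],[1,4],[9,18],[12,0],[18,11],[19,14],[23,0],[24,6],[25,16],[36,7],[40,0],[44,18],[46,0]]
[[0,6],[1,4],[9,18],[12,0],[18,11],[19,14],[23,0],[24,6],[25,16],[36,7],[40,0],[44,18],[46,0]]
[[0,6],[1,4],[9,18],[12,0],[18,11],[19,14],[23,0],[24,6],[25,16],[36,7],[40,0],[44,18],[46,0]]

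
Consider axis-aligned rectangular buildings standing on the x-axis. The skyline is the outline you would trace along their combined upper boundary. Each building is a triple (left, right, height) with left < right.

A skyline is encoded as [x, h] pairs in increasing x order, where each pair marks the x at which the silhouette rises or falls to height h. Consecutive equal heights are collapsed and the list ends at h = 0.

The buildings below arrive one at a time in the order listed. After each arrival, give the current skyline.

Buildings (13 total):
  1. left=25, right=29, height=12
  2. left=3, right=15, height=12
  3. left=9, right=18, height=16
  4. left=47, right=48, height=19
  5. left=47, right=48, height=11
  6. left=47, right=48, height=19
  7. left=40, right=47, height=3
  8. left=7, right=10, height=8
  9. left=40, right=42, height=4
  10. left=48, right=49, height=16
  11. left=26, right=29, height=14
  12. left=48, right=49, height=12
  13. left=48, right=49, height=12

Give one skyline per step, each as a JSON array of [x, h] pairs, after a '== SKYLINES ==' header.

== SKYLINES ==
[[25,12],[29,0]]
[[3,12],[15,0],[25,12],[29,0]]
[[3,12],[9,16],[18,0],[25,12],[29,0]]
[[3,12],[9,16],[18,0],[25,12],[29,0],[47,19],[48,0]]
[[3,12],[9,16],[18,0],[25,12],[29,0],[47,19],[48,0]]
[[3,12],[9,16],[18,0],[25,12],[29,0],[47,19],[48,0]]
[[3,12],[9,16],[18,0],[25,12],[29,0],[40,3],[47,19],[48,0]]
[[3,12],[9,16],[18,0],[25,12],[29,0],[40,3],[47,19],[48,0]]
[[3,12],[9,16],[18,0],[25,12],[29,0],[40,4],[42,3],[47,19],[48,0]]
[[3,12],[9,16],[18,0],[25,12],[29,0],[40,4],[42,3],[47,19],[48,16],[49,0]]
[[3,12],[9,16],[18,0],[25,12],[26,14],[29,0],[40,4],[42,3],[47,19],[48,16],[49,0]]
[[3,12],[9,16],[18,0],[25,12],[26,14],[29,0],[40,4],[42,3],[47,19],[48,16],[49,0]]
[[3,12],[9,16],[18,0],[25,12],[26,14],[29,0],[40,4],[42,3],[47,19],[48,16],[49,0]]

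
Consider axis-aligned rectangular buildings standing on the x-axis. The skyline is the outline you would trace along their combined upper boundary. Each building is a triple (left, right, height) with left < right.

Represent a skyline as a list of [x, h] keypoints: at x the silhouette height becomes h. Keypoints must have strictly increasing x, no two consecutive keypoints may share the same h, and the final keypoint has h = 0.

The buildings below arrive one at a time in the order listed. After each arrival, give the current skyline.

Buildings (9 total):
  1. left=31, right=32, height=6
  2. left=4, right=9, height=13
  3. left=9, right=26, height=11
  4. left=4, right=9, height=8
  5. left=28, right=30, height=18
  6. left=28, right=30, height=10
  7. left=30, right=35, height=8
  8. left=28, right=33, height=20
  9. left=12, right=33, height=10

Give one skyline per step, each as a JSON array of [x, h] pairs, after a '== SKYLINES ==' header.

== SKYLINES ==
[[31,6],[32,0]]
[[4,13],[9,0],[31,6],[32,0]]
[[4,13],[9,11],[26,0],[31,6],[32,0]]
[[4,13],[9,11],[26,0],[31,6],[32,0]]
[[4,13],[9,11],[26,0],[28,18],[30,0],[31,6],[32,0]]
[[4,13],[9,11],[26,0],[28,18],[30,0],[31,6],[32,0]]
[[4,13],[9,11],[26,0],[28,18],[30,8],[35,0]]
[[4,13],[9,11],[26,0],[28,20],[33,8],[35,0]]
[[4,13],[9,11],[26,10],[28,20],[33,8],[35,0]]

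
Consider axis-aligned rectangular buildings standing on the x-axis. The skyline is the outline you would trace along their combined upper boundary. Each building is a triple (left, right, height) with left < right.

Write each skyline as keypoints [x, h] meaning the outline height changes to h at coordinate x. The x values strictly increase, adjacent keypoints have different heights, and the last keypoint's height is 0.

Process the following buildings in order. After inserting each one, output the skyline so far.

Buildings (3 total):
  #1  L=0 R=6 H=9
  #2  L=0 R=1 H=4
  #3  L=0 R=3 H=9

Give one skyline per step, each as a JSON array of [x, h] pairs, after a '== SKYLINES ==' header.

== SKYLINES ==
[[0,9],[6,0]]
[[0,9],[6,0]]
[[0,9],[6,0]]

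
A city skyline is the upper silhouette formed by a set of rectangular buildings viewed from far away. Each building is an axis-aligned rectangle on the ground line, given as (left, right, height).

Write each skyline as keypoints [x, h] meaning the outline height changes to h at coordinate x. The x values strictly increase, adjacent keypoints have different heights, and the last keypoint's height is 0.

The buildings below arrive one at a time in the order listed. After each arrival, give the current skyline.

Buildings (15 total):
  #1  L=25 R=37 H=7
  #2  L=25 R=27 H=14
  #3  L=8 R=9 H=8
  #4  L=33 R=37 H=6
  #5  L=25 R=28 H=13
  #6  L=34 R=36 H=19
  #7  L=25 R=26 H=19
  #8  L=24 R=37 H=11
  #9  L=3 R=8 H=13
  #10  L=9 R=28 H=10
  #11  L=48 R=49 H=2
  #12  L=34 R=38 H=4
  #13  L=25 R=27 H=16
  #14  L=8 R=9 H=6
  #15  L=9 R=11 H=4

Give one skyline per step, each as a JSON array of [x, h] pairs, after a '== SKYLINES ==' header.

== SKYLINES ==
[[25,7],[37,0]]
[[25,14],[27,7],[37,0]]
[[8,8],[9,0],[25,14],[27,7],[37,0]]
[[8,8],[9,0],[25,14],[27,7],[37,0]]
[[8,8],[9,0],[25,14],[27,13],[28,7],[37,0]]
[[8,8],[9,0],[25,14],[27,13],[28,7],[34,19],[36,7],[37,0]]
[[8,8],[9,0],[25,19],[26,14],[27,13],[28,7],[34,19],[36,7],[37,0]]
[[8,8],[9,0],[24,11],[25,19],[26,14],[27,13],[28,11],[34,19],[36,11],[37,0]]
[[3,13],[8,8],[9,0],[24,11],[25,19],[26,14],[27,13],[28,11],[34,19],[36,11],[37,0]]
[[3,13],[8,8],[9,10],[24,11],[25,19],[26,14],[27,13],[28,11],[34,19],[36,11],[37,0]]
[[3,13],[8,8],[9,10],[24,11],[25,19],[26,14],[27,13],[28,11],[34,19],[36,11],[37,0],[48,2],[49,0]]
[[3,13],[8,8],[9,10],[24,11],[25,19],[26,14],[27,13],[28,11],[34,19],[36,11],[37,4],[38,0],[48,2],[49,0]]
[[3,13],[8,8],[9,10],[24,11],[25,19],[26,16],[27,13],[28,11],[34,19],[36,11],[37,4],[38,0],[48,2],[49,0]]
[[3,13],[8,8],[9,10],[24,11],[25,19],[26,16],[27,13],[28,11],[34,19],[36,11],[37,4],[38,0],[48,2],[49,0]]
[[3,13],[8,8],[9,10],[24,11],[25,19],[26,16],[27,13],[28,11],[34,19],[36,11],[37,4],[38,0],[48,2],[49,0]]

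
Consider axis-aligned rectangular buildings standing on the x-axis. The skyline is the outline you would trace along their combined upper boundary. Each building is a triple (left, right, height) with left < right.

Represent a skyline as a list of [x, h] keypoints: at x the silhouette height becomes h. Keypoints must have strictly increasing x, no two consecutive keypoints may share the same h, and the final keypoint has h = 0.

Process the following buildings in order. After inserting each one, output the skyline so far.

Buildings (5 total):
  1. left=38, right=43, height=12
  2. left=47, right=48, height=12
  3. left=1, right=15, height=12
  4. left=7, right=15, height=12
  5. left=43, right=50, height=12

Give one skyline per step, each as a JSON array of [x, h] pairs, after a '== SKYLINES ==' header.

== SKYLINES ==
[[38,12],[43,0]]
[[38,12],[43,0],[47,12],[48,0]]
[[1,12],[15,0],[38,12],[43,0],[47,12],[48,0]]
[[1,12],[15,0],[38,12],[43,0],[47,12],[48,0]]
[[1,12],[15,0],[38,12],[50,0]]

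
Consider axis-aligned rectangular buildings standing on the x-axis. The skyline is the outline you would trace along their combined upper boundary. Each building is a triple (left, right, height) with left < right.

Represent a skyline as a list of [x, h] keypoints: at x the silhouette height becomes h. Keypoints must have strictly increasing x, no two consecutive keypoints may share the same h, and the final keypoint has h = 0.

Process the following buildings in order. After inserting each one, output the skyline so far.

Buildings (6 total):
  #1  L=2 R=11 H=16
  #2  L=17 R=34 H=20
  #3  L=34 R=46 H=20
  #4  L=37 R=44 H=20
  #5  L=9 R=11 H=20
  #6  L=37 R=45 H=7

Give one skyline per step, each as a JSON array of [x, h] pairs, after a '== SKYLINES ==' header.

== SKYLINES ==
[[2,16],[11,0]]
[[2,16],[11,0],[17,20],[34,0]]
[[2,16],[11,0],[17,20],[46,0]]
[[2,16],[11,0],[17,20],[46,0]]
[[2,16],[9,20],[11,0],[17,20],[46,0]]
[[2,16],[9,20],[11,0],[17,20],[46,0]]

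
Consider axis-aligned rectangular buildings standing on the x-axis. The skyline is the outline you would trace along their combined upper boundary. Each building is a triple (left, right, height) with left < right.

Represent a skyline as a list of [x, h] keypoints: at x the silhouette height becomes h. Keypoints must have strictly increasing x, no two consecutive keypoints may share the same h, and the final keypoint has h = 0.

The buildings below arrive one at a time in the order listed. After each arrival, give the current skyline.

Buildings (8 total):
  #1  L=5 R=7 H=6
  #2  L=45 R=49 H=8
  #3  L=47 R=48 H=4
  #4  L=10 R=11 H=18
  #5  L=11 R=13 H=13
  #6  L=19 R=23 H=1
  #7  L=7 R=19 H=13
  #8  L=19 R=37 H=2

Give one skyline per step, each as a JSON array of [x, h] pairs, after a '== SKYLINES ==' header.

== SKYLINES ==
[[5,6],[7,0]]
[[5,6],[7,0],[45,8],[49,0]]
[[5,6],[7,0],[45,8],[49,0]]
[[5,6],[7,0],[10,18],[11,0],[45,8],[49,0]]
[[5,6],[7,0],[10,18],[11,13],[13,0],[45,8],[49,0]]
[[5,6],[7,0],[10,18],[11,13],[13,0],[19,1],[23,0],[45,8],[49,0]]
[[5,6],[7,13],[10,18],[11,13],[19,1],[23,0],[45,8],[49,0]]
[[5,6],[7,13],[10,18],[11,13],[19,2],[37,0],[45,8],[49,0]]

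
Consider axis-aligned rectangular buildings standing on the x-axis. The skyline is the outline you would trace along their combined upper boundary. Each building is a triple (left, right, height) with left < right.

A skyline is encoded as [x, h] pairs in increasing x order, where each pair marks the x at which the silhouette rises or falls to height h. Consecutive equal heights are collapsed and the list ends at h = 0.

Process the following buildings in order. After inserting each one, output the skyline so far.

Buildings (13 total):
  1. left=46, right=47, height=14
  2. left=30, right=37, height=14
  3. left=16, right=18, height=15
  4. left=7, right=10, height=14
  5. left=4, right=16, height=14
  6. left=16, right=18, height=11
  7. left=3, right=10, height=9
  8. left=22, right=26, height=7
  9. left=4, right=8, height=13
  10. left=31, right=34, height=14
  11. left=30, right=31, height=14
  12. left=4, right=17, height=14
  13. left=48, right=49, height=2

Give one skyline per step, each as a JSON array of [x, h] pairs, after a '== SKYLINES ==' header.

== SKYLINES ==
[[46,14],[47,0]]
[[30,14],[37,0],[46,14],[47,0]]
[[16,15],[18,0],[30,14],[37,0],[46,14],[47,0]]
[[7,14],[10,0],[16,15],[18,0],[30,14],[37,0],[46,14],[47,0]]
[[4,14],[16,15],[18,0],[30,14],[37,0],[46,14],[47,0]]
[[4,14],[16,15],[18,0],[30,14],[37,0],[46,14],[47,0]]
[[3,9],[4,14],[16,15],[18,0],[30,14],[37,0],[46,14],[47,0]]
[[3,9],[4,14],[16,15],[18,0],[22,7],[26,0],[30,14],[37,0],[46,14],[47,0]]
[[3,9],[4,14],[16,15],[18,0],[22,7],[26,0],[30,14],[37,0],[46,14],[47,0]]
[[3,9],[4,14],[16,15],[18,0],[22,7],[26,0],[30,14],[37,0],[46,14],[47,0]]
[[3,9],[4,14],[16,15],[18,0],[22,7],[26,0],[30,14],[37,0],[46,14],[47,0]]
[[3,9],[4,14],[16,15],[18,0],[22,7],[26,0],[30,14],[37,0],[46,14],[47,0]]
[[3,9],[4,14],[16,15],[18,0],[22,7],[26,0],[30,14],[37,0],[46,14],[47,0],[48,2],[49,0]]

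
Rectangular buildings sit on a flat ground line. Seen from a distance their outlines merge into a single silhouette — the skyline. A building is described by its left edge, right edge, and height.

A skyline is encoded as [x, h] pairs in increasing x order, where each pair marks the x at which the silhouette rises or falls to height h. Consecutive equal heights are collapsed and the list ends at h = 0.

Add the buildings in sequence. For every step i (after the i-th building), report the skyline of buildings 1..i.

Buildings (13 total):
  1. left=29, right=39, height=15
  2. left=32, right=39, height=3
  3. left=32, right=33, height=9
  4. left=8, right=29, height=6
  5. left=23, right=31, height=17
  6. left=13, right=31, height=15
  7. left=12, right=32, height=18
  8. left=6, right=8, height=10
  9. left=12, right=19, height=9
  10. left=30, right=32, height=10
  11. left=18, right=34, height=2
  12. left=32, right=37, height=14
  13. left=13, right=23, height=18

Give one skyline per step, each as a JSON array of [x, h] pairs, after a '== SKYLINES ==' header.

== SKYLINES ==
[[29,15],[39,0]]
[[29,15],[39,0]]
[[29,15],[39,0]]
[[8,6],[29,15],[39,0]]
[[8,6],[23,17],[31,15],[39,0]]
[[8,6],[13,15],[23,17],[31,15],[39,0]]
[[8,6],[12,18],[32,15],[39,0]]
[[6,10],[8,6],[12,18],[32,15],[39,0]]
[[6,10],[8,6],[12,18],[32,15],[39,0]]
[[6,10],[8,6],[12,18],[32,15],[39,0]]
[[6,10],[8,6],[12,18],[32,15],[39,0]]
[[6,10],[8,6],[12,18],[32,15],[39,0]]
[[6,10],[8,6],[12,18],[32,15],[39,0]]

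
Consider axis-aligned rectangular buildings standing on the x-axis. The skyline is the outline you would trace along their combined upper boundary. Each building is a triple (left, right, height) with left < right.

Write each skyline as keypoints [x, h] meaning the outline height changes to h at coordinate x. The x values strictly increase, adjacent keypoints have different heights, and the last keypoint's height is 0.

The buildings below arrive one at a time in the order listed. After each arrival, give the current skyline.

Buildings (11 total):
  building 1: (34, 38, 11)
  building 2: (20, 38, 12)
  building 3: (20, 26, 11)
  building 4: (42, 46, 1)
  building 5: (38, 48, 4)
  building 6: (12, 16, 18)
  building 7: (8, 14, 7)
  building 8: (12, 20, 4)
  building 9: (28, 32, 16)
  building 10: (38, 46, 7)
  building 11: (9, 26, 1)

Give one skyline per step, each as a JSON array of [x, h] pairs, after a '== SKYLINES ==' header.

== SKYLINES ==
[[34,11],[38,0]]
[[20,12],[38,0]]
[[20,12],[38,0]]
[[20,12],[38,0],[42,1],[46,0]]
[[20,12],[38,4],[48,0]]
[[12,18],[16,0],[20,12],[38,4],[48,0]]
[[8,7],[12,18],[16,0],[20,12],[38,4],[48,0]]
[[8,7],[12,18],[16,4],[20,12],[38,4],[48,0]]
[[8,7],[12,18],[16,4],[20,12],[28,16],[32,12],[38,4],[48,0]]
[[8,7],[12,18],[16,4],[20,12],[28,16],[32,12],[38,7],[46,4],[48,0]]
[[8,7],[12,18],[16,4],[20,12],[28,16],[32,12],[38,7],[46,4],[48,0]]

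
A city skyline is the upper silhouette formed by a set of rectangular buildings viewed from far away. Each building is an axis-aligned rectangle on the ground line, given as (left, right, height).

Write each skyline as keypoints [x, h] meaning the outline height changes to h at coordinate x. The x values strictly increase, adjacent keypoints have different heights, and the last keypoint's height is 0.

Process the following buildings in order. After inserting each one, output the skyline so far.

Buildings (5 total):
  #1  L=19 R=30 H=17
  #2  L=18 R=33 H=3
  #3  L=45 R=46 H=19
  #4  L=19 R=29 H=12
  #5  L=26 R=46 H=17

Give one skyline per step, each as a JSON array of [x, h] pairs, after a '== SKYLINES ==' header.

== SKYLINES ==
[[19,17],[30,0]]
[[18,3],[19,17],[30,3],[33,0]]
[[18,3],[19,17],[30,3],[33,0],[45,19],[46,0]]
[[18,3],[19,17],[30,3],[33,0],[45,19],[46,0]]
[[18,3],[19,17],[45,19],[46,0]]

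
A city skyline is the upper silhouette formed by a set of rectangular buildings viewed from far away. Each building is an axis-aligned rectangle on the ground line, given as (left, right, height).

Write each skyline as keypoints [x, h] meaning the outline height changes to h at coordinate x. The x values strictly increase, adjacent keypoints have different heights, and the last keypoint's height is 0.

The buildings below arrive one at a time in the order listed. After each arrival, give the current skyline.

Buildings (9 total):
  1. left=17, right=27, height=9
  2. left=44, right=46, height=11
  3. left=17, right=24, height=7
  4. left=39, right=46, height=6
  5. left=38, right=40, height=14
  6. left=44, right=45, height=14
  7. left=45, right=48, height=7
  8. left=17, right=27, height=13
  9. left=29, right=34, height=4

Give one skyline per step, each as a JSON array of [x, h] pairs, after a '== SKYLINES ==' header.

== SKYLINES ==
[[17,9],[27,0]]
[[17,9],[27,0],[44,11],[46,0]]
[[17,9],[27,0],[44,11],[46,0]]
[[17,9],[27,0],[39,6],[44,11],[46,0]]
[[17,9],[27,0],[38,14],[40,6],[44,11],[46,0]]
[[17,9],[27,0],[38,14],[40,6],[44,14],[45,11],[46,0]]
[[17,9],[27,0],[38,14],[40,6],[44,14],[45,11],[46,7],[48,0]]
[[17,13],[27,0],[38,14],[40,6],[44,14],[45,11],[46,7],[48,0]]
[[17,13],[27,0],[29,4],[34,0],[38,14],[40,6],[44,14],[45,11],[46,7],[48,0]]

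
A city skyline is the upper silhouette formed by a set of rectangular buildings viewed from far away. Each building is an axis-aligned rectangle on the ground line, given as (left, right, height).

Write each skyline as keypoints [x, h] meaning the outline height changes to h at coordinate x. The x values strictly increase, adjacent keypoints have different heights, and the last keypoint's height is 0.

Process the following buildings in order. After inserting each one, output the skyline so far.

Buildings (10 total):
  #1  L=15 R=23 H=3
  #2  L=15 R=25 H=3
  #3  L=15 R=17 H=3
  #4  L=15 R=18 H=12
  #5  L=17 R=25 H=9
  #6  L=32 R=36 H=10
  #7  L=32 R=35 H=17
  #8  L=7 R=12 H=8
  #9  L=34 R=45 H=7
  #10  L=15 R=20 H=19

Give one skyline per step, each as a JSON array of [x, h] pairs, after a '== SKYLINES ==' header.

== SKYLINES ==
[[15,3],[23,0]]
[[15,3],[25,0]]
[[15,3],[25,0]]
[[15,12],[18,3],[25,0]]
[[15,12],[18,9],[25,0]]
[[15,12],[18,9],[25,0],[32,10],[36,0]]
[[15,12],[18,9],[25,0],[32,17],[35,10],[36,0]]
[[7,8],[12,0],[15,12],[18,9],[25,0],[32,17],[35,10],[36,0]]
[[7,8],[12,0],[15,12],[18,9],[25,0],[32,17],[35,10],[36,7],[45,0]]
[[7,8],[12,0],[15,19],[20,9],[25,0],[32,17],[35,10],[36,7],[45,0]]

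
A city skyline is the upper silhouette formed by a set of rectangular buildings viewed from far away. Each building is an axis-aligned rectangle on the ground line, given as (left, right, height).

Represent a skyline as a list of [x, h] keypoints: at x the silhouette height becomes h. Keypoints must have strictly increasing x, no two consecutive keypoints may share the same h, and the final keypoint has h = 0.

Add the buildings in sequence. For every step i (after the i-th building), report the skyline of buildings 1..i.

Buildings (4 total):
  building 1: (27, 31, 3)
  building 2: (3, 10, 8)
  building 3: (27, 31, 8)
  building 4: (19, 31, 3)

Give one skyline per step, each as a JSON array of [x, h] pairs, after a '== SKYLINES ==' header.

== SKYLINES ==
[[27,3],[31,0]]
[[3,8],[10,0],[27,3],[31,0]]
[[3,8],[10,0],[27,8],[31,0]]
[[3,8],[10,0],[19,3],[27,8],[31,0]]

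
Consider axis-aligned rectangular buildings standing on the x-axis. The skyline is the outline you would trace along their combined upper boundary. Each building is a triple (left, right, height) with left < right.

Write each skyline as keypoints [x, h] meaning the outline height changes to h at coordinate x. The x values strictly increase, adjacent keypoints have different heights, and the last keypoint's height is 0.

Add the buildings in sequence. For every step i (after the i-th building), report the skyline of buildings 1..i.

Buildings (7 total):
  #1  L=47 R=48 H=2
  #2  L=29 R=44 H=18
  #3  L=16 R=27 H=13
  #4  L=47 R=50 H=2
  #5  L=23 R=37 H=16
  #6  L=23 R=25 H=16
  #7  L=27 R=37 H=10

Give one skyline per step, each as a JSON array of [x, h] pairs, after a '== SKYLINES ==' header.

== SKYLINES ==
[[47,2],[48,0]]
[[29,18],[44,0],[47,2],[48,0]]
[[16,13],[27,0],[29,18],[44,0],[47,2],[48,0]]
[[16,13],[27,0],[29,18],[44,0],[47,2],[50,0]]
[[16,13],[23,16],[29,18],[44,0],[47,2],[50,0]]
[[16,13],[23,16],[29,18],[44,0],[47,2],[50,0]]
[[16,13],[23,16],[29,18],[44,0],[47,2],[50,0]]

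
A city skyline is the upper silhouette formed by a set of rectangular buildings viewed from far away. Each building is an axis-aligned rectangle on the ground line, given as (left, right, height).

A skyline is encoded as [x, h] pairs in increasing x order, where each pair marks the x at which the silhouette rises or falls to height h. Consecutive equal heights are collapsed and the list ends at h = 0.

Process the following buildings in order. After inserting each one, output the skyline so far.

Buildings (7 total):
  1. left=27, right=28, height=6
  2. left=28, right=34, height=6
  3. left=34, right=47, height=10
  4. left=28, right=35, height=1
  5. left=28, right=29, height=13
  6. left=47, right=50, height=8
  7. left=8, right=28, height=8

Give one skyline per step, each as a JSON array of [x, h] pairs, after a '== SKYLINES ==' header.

== SKYLINES ==
[[27,6],[28,0]]
[[27,6],[34,0]]
[[27,6],[34,10],[47,0]]
[[27,6],[34,10],[47,0]]
[[27,6],[28,13],[29,6],[34,10],[47,0]]
[[27,6],[28,13],[29,6],[34,10],[47,8],[50,0]]
[[8,8],[28,13],[29,6],[34,10],[47,8],[50,0]]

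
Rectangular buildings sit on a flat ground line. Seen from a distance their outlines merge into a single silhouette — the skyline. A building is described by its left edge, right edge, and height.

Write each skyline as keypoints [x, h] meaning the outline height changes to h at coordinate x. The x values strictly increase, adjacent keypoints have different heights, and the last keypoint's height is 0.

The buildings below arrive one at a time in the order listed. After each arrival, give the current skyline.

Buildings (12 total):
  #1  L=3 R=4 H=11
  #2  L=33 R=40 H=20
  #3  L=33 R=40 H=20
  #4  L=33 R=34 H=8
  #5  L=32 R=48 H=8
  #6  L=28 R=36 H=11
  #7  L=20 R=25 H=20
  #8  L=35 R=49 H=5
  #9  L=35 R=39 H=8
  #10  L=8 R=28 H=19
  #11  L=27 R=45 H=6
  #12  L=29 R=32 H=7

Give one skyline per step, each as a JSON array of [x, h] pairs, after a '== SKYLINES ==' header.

== SKYLINES ==
[[3,11],[4,0]]
[[3,11],[4,0],[33,20],[40,0]]
[[3,11],[4,0],[33,20],[40,0]]
[[3,11],[4,0],[33,20],[40,0]]
[[3,11],[4,0],[32,8],[33,20],[40,8],[48,0]]
[[3,11],[4,0],[28,11],[33,20],[40,8],[48,0]]
[[3,11],[4,0],[20,20],[25,0],[28,11],[33,20],[40,8],[48,0]]
[[3,11],[4,0],[20,20],[25,0],[28,11],[33,20],[40,8],[48,5],[49,0]]
[[3,11],[4,0],[20,20],[25,0],[28,11],[33,20],[40,8],[48,5],[49,0]]
[[3,11],[4,0],[8,19],[20,20],[25,19],[28,11],[33,20],[40,8],[48,5],[49,0]]
[[3,11],[4,0],[8,19],[20,20],[25,19],[28,11],[33,20],[40,8],[48,5],[49,0]]
[[3,11],[4,0],[8,19],[20,20],[25,19],[28,11],[33,20],[40,8],[48,5],[49,0]]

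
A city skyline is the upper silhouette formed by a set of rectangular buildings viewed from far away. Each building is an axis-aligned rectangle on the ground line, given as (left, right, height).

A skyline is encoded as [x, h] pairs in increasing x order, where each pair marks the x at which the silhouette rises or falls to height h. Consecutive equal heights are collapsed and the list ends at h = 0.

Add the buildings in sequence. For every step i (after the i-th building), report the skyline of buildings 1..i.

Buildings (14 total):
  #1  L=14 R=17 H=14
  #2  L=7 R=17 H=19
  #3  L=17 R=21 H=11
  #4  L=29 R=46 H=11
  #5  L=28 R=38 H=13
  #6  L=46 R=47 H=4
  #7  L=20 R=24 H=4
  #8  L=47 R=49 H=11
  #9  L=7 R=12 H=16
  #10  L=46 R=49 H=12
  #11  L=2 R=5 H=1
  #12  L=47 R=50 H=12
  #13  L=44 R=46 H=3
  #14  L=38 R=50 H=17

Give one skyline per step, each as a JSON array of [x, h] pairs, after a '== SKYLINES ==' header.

== SKYLINES ==
[[14,14],[17,0]]
[[7,19],[17,0]]
[[7,19],[17,11],[21,0]]
[[7,19],[17,11],[21,0],[29,11],[46,0]]
[[7,19],[17,11],[21,0],[28,13],[38,11],[46,0]]
[[7,19],[17,11],[21,0],[28,13],[38,11],[46,4],[47,0]]
[[7,19],[17,11],[21,4],[24,0],[28,13],[38,11],[46,4],[47,0]]
[[7,19],[17,11],[21,4],[24,0],[28,13],[38,11],[46,4],[47,11],[49,0]]
[[7,19],[17,11],[21,4],[24,0],[28,13],[38,11],[46,4],[47,11],[49,0]]
[[7,19],[17,11],[21,4],[24,0],[28,13],[38,11],[46,12],[49,0]]
[[2,1],[5,0],[7,19],[17,11],[21,4],[24,0],[28,13],[38,11],[46,12],[49,0]]
[[2,1],[5,0],[7,19],[17,11],[21,4],[24,0],[28,13],[38,11],[46,12],[50,0]]
[[2,1],[5,0],[7,19],[17,11],[21,4],[24,0],[28,13],[38,11],[46,12],[50,0]]
[[2,1],[5,0],[7,19],[17,11],[21,4],[24,0],[28,13],[38,17],[50,0]]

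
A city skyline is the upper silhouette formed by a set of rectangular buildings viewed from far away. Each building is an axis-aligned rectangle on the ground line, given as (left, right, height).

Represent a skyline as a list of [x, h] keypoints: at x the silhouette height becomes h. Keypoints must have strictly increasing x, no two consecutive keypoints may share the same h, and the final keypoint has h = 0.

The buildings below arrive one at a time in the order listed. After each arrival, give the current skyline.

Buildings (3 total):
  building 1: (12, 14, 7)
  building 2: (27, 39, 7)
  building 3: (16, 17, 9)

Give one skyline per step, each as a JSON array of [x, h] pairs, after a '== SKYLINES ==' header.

== SKYLINES ==
[[12,7],[14,0]]
[[12,7],[14,0],[27,7],[39,0]]
[[12,7],[14,0],[16,9],[17,0],[27,7],[39,0]]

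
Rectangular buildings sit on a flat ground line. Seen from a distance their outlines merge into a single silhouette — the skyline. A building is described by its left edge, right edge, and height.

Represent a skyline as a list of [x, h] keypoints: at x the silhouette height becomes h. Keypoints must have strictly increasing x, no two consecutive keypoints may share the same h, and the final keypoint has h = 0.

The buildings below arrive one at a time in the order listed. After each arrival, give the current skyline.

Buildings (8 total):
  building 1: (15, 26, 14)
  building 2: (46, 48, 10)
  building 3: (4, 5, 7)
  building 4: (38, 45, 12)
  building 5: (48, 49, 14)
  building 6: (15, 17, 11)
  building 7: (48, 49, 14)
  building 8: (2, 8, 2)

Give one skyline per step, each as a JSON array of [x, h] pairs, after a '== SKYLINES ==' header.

== SKYLINES ==
[[15,14],[26,0]]
[[15,14],[26,0],[46,10],[48,0]]
[[4,7],[5,0],[15,14],[26,0],[46,10],[48,0]]
[[4,7],[5,0],[15,14],[26,0],[38,12],[45,0],[46,10],[48,0]]
[[4,7],[5,0],[15,14],[26,0],[38,12],[45,0],[46,10],[48,14],[49,0]]
[[4,7],[5,0],[15,14],[26,0],[38,12],[45,0],[46,10],[48,14],[49,0]]
[[4,7],[5,0],[15,14],[26,0],[38,12],[45,0],[46,10],[48,14],[49,0]]
[[2,2],[4,7],[5,2],[8,0],[15,14],[26,0],[38,12],[45,0],[46,10],[48,14],[49,0]]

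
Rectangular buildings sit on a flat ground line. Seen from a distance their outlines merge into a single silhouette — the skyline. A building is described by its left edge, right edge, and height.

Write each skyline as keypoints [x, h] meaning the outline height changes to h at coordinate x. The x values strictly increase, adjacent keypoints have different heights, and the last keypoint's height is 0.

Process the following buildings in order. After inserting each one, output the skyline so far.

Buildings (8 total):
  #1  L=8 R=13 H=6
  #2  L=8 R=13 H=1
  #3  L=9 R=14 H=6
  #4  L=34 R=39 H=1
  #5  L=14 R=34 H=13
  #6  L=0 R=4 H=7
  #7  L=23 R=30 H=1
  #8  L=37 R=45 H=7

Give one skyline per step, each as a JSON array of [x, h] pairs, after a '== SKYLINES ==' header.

== SKYLINES ==
[[8,6],[13,0]]
[[8,6],[13,0]]
[[8,6],[14,0]]
[[8,6],[14,0],[34,1],[39,0]]
[[8,6],[14,13],[34,1],[39,0]]
[[0,7],[4,0],[8,6],[14,13],[34,1],[39,0]]
[[0,7],[4,0],[8,6],[14,13],[34,1],[39,0]]
[[0,7],[4,0],[8,6],[14,13],[34,1],[37,7],[45,0]]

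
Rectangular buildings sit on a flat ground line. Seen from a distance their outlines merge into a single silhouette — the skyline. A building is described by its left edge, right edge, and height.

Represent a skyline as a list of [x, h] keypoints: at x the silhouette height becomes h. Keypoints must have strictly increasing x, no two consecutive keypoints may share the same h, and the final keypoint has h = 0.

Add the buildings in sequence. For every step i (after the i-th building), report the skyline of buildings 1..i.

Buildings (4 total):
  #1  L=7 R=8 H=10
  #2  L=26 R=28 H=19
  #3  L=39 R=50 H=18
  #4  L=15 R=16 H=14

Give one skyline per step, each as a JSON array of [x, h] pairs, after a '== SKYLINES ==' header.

== SKYLINES ==
[[7,10],[8,0]]
[[7,10],[8,0],[26,19],[28,0]]
[[7,10],[8,0],[26,19],[28,0],[39,18],[50,0]]
[[7,10],[8,0],[15,14],[16,0],[26,19],[28,0],[39,18],[50,0]]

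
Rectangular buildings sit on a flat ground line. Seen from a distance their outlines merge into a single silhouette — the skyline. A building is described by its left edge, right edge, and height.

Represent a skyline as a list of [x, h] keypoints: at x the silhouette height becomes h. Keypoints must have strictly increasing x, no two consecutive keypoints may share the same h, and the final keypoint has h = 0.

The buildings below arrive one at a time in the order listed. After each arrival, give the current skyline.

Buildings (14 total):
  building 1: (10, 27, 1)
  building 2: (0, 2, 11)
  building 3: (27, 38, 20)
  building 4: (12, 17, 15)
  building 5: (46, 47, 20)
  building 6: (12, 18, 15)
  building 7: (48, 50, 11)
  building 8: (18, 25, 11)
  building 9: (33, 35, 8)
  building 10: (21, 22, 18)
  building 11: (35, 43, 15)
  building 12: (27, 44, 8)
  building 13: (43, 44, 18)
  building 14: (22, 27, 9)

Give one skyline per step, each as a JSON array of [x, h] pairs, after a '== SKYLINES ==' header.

== SKYLINES ==
[[10,1],[27,0]]
[[0,11],[2,0],[10,1],[27,0]]
[[0,11],[2,0],[10,1],[27,20],[38,0]]
[[0,11],[2,0],[10,1],[12,15],[17,1],[27,20],[38,0]]
[[0,11],[2,0],[10,1],[12,15],[17,1],[27,20],[38,0],[46,20],[47,0]]
[[0,11],[2,0],[10,1],[12,15],[18,1],[27,20],[38,0],[46,20],[47,0]]
[[0,11],[2,0],[10,1],[12,15],[18,1],[27,20],[38,0],[46,20],[47,0],[48,11],[50,0]]
[[0,11],[2,0],[10,1],[12,15],[18,11],[25,1],[27,20],[38,0],[46,20],[47,0],[48,11],[50,0]]
[[0,11],[2,0],[10,1],[12,15],[18,11],[25,1],[27,20],[38,0],[46,20],[47,0],[48,11],[50,0]]
[[0,11],[2,0],[10,1],[12,15],[18,11],[21,18],[22,11],[25,1],[27,20],[38,0],[46,20],[47,0],[48,11],[50,0]]
[[0,11],[2,0],[10,1],[12,15],[18,11],[21,18],[22,11],[25,1],[27,20],[38,15],[43,0],[46,20],[47,0],[48,11],[50,0]]
[[0,11],[2,0],[10,1],[12,15],[18,11],[21,18],[22,11],[25,1],[27,20],[38,15],[43,8],[44,0],[46,20],[47,0],[48,11],[50,0]]
[[0,11],[2,0],[10,1],[12,15],[18,11],[21,18],[22,11],[25,1],[27,20],[38,15],[43,18],[44,0],[46,20],[47,0],[48,11],[50,0]]
[[0,11],[2,0],[10,1],[12,15],[18,11],[21,18],[22,11],[25,9],[27,20],[38,15],[43,18],[44,0],[46,20],[47,0],[48,11],[50,0]]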